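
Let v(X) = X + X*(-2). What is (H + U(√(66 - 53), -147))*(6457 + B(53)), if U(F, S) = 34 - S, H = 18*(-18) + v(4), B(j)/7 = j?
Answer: -1003716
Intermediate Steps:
v(X) = -X (v(X) = X - 2*X = -X)
B(j) = 7*j
H = -328 (H = 18*(-18) - 1*4 = -324 - 4 = -328)
(H + U(√(66 - 53), -147))*(6457 + B(53)) = (-328 + (34 - 1*(-147)))*(6457 + 7*53) = (-328 + (34 + 147))*(6457 + 371) = (-328 + 181)*6828 = -147*6828 = -1003716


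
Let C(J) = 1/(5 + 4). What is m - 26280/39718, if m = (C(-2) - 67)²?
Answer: 7195916696/1608579 ≈ 4473.5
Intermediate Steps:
C(J) = ⅑ (C(J) = 1/9 = ⅑)
m = 362404/81 (m = (⅑ - 67)² = (-602/9)² = 362404/81 ≈ 4474.1)
m - 26280/39718 = 362404/81 - 26280/39718 = 362404/81 - 26280*1/39718 = 362404/81 - 13140/19859 = 7195916696/1608579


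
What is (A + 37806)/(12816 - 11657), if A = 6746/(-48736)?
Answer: 921253235/28242512 ≈ 32.619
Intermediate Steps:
A = -3373/24368 (A = 6746*(-1/48736) = -3373/24368 ≈ -0.13842)
(A + 37806)/(12816 - 11657) = (-3373/24368 + 37806)/(12816 - 11657) = (921253235/24368)/1159 = (921253235/24368)*(1/1159) = 921253235/28242512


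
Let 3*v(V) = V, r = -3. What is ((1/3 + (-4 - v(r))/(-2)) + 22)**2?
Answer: 20449/36 ≈ 568.03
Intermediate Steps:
v(V) = V/3
((1/3 + (-4 - v(r))/(-2)) + 22)**2 = ((1/3 + (-4 - (-3)/3)/(-2)) + 22)**2 = ((1*(1/3) + (-4 - 1*(-1))*(-1/2)) + 22)**2 = ((1/3 + (-4 + 1)*(-1/2)) + 22)**2 = ((1/3 - 3*(-1/2)) + 22)**2 = ((1/3 + 3/2) + 22)**2 = (11/6 + 22)**2 = (143/6)**2 = 20449/36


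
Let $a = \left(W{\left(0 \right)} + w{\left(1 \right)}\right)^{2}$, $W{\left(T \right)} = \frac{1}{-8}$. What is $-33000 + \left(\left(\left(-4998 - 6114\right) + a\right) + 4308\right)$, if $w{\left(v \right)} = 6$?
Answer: $- \frac{2545247}{64} \approx -39770.0$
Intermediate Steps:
$W{\left(T \right)} = - \frac{1}{8}$
$a = \frac{2209}{64}$ ($a = \left(- \frac{1}{8} + 6\right)^{2} = \left(\frac{47}{8}\right)^{2} = \frac{2209}{64} \approx 34.516$)
$-33000 + \left(\left(\left(-4998 - 6114\right) + a\right) + 4308\right) = -33000 + \left(\left(\left(-4998 - 6114\right) + \frac{2209}{64}\right) + 4308\right) = -33000 + \left(\left(-11112 + \frac{2209}{64}\right) + 4308\right) = -33000 + \left(- \frac{708959}{64} + 4308\right) = -33000 - \frac{433247}{64} = - \frac{2545247}{64}$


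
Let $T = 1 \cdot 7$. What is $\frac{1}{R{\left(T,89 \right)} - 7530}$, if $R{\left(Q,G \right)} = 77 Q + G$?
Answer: $- \frac{1}{6902} \approx -0.00014489$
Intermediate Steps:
$T = 7$
$R{\left(Q,G \right)} = G + 77 Q$
$\frac{1}{R{\left(T,89 \right)} - 7530} = \frac{1}{\left(89 + 77 \cdot 7\right) - 7530} = \frac{1}{\left(89 + 539\right) - 7530} = \frac{1}{628 - 7530} = \frac{1}{-6902} = - \frac{1}{6902}$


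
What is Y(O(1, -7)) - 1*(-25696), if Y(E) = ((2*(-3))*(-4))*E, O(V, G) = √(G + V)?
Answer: 25696 + 24*I*√6 ≈ 25696.0 + 58.788*I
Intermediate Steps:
Y(E) = 24*E (Y(E) = (-6*(-4))*E = 24*E)
Y(O(1, -7)) - 1*(-25696) = 24*√(-7 + 1) - 1*(-25696) = 24*√(-6) + 25696 = 24*(I*√6) + 25696 = 24*I*√6 + 25696 = 25696 + 24*I*√6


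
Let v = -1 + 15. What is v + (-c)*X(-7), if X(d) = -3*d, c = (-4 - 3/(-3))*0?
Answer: 14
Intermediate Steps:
c = 0 (c = (-4 - 3*(-⅓))*0 = (-4 + 1)*0 = -3*0 = 0)
v = 14
v + (-c)*X(-7) = 14 + (-1*0)*(-3*(-7)) = 14 + 0*21 = 14 + 0 = 14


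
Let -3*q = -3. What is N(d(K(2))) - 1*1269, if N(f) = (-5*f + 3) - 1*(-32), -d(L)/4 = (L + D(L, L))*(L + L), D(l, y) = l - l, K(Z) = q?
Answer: -1194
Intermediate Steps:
q = 1 (q = -1/3*(-3) = 1)
K(Z) = 1
D(l, y) = 0
d(L) = -8*L**2 (d(L) = -4*(L + 0)*(L + L) = -4*L*2*L = -8*L**2)
N(f) = 35 - 5*f (N(f) = (3 - 5*f) + 32 = 35 - 5*f)
N(d(K(2))) - 1*1269 = (35 - (-40)*1**2) - 1*1269 = (35 - (-40)) - 1269 = (35 - 5*(-8)) - 1269 = (35 + 40) - 1269 = 75 - 1269 = -1194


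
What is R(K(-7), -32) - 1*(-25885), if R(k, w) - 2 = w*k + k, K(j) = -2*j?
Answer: 25453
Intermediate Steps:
R(k, w) = 2 + k + k*w (R(k, w) = 2 + (w*k + k) = 2 + (k*w + k) = 2 + (k + k*w) = 2 + k + k*w)
R(K(-7), -32) - 1*(-25885) = (2 - 2*(-7) - 2*(-7)*(-32)) - 1*(-25885) = (2 + 14 + 14*(-32)) + 25885 = (2 + 14 - 448) + 25885 = -432 + 25885 = 25453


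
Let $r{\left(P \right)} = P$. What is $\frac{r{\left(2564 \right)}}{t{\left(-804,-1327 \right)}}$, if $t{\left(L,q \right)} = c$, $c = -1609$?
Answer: $- \frac{2564}{1609} \approx -1.5935$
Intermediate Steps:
$t{\left(L,q \right)} = -1609$
$\frac{r{\left(2564 \right)}}{t{\left(-804,-1327 \right)}} = \frac{2564}{-1609} = 2564 \left(- \frac{1}{1609}\right) = - \frac{2564}{1609}$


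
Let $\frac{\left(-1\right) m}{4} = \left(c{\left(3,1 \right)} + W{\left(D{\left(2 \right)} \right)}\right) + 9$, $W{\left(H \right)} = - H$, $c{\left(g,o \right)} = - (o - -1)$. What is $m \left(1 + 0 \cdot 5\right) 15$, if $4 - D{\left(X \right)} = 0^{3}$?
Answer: $-180$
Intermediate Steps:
$D{\left(X \right)} = 4$ ($D{\left(X \right)} = 4 - 0^{3} = 4 - 0 = 4 + 0 = 4$)
$c{\left(g,o \right)} = -1 - o$ ($c{\left(g,o \right)} = - (o + 1) = - (1 + o) = -1 - o$)
$m = -12$ ($m = - 4 \left(\left(\left(-1 - 1\right) - 4\right) + 9\right) = - 4 \left(\left(-2 - 4\right) + 9\right) = - 4 \left(-6 + 9\right) = \left(-4\right) 3 = -12$)
$m \left(1 + 0 \cdot 5\right) 15 = - 12 \left(1 + 0 \cdot 5\right) 15 = - 12 \left(1 + 0\right) 15 = \left(-12\right) 1 \cdot 15 = \left(-12\right) 15 = -180$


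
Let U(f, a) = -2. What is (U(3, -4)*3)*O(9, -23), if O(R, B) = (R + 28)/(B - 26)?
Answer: 222/49 ≈ 4.5306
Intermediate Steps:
O(R, B) = (28 + R)/(-26 + B)
(U(3, -4)*3)*O(9, -23) = (-2*3)*((28 + 9)/(-26 - 23)) = -6*37/(-49) = -(-6)*37/49 = -6*(-37/49) = 222/49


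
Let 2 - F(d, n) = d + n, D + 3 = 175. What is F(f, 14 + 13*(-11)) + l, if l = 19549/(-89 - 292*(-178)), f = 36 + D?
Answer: -3975750/51887 ≈ -76.623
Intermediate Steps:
D = 172 (D = -3 + 175 = 172)
f = 208 (f = 36 + 172 = 208)
l = 19549/51887 (l = 19549/(-89 + 51976) = 19549/51887 ≈ 0.37676)
F(d, n) = 2 - d - n (F(d, n) = 2 - (d + n) = 2 + (-d - n) = 2 - d - n)
F(f, 14 + 13*(-11)) + l = (2 - 1*208 - (14 + 13*(-11))) + 19549/51887 = (2 - 208 - (14 - 143)) + 19549/51887 = (2 - 208 - 1*(-129)) + 19549/51887 = (2 - 208 + 129) + 19549/51887 = -77 + 19549/51887 = -3975750/51887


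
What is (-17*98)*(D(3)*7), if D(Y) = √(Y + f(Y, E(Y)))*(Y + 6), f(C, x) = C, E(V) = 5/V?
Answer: -104958*√6 ≈ -2.5709e+5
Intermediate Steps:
D(Y) = √2*√Y*(6 + Y) (D(Y) = √(Y + Y)*(Y + 6) = √(2*Y)*(6 + Y) = (√2*√Y)*(6 + Y) = √2*√Y*(6 + Y))
(-17*98)*(D(3)*7) = (-17*98)*((√2*√3*(6 + 3))*7) = -1666*√2*√3*9*7 = -1666*9*√6*7 = -104958*√6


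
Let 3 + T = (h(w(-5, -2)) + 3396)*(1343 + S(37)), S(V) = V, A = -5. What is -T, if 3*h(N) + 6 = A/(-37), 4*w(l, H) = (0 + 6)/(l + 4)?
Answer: -173299829/37 ≈ -4.6838e+6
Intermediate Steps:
w(l, H) = 3/(2*(4 + l)) (w(l, H) = ((0 + 6)/(l + 4))/4 = (6/(4 + l))/4 = 3/(2*(4 + l)))
h(N) = -217/111 (h(N) = -2 + (-5/(-37))/3 = -2 + (-5*(-1/37))/3 = -2 + (⅓)*(5/37) = -2 + 5/111 = -217/111)
T = 173299829/37 (T = -3 + (-217/111 + 3396)*(1343 + 37) = -3 + (376739/111)*1380 = -3 + 173299940/37 = 173299829/37 ≈ 4.6838e+6)
-T = -1*173299829/37 = -173299829/37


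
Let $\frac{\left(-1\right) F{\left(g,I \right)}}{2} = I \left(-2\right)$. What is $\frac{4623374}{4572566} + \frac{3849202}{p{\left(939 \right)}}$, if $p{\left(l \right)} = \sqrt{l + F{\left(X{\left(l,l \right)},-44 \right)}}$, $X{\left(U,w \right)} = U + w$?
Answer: $\frac{2311687}{2286283} + \frac{549886 \sqrt{763}}{109} \approx 1.3935 \cdot 10^{5}$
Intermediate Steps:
$F{\left(g,I \right)} = 4 I$ ($F{\left(g,I \right)} = - 2 I \left(-2\right) = - 2 \left(- 2 I\right) = 4 I$)
$p{\left(l \right)} = \sqrt{-176 + l}$ ($p{\left(l \right)} = \sqrt{l + 4 \left(-44\right)} = \sqrt{l - 176} = \sqrt{-176 + l}$)
$\frac{4623374}{4572566} + \frac{3849202}{p{\left(939 \right)}} = \frac{4623374}{4572566} + \frac{3849202}{\sqrt{-176 + 939}} = 4623374 \cdot \frac{1}{4572566} + \frac{3849202}{\sqrt{763}} = \frac{2311687}{2286283} + 3849202 \frac{\sqrt{763}}{763} = \frac{2311687}{2286283} + \frac{549886 \sqrt{763}}{109}$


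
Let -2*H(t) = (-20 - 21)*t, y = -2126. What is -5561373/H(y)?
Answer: 5561373/43583 ≈ 127.60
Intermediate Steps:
H(t) = 41*t/2 (H(t) = -(-20 - 21)*t/2 = -(-41)*t/2 = 41*t/2)
-5561373/H(y) = -5561373/((41/2)*(-2126)) = -5561373/(-43583) = -5561373*(-1/43583) = 5561373/43583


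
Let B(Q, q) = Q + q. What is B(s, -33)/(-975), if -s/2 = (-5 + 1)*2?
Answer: 17/975 ≈ 0.017436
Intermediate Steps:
s = 16 (s = -2*(-5 + 1)*2 = -(-8)*2 = -2*(-8) = 16)
B(s, -33)/(-975) = (16 - 33)/(-975) = -17*(-1/975) = 17/975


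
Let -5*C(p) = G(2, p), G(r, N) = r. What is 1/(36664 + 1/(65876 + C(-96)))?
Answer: 329378/12076314997 ≈ 2.7275e-5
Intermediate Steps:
C(p) = -2/5 (C(p) = -1/5*2 = -2/5)
1/(36664 + 1/(65876 + C(-96))) = 1/(36664 + 1/(65876 - 2/5)) = 1/(36664 + 1/(329378/5)) = 1/(36664 + 5/329378) = 1/(12076314997/329378) = 329378/12076314997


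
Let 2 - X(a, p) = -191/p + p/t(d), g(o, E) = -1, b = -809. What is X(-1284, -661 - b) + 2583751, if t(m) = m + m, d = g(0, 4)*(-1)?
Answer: 382384683/148 ≈ 2.5837e+6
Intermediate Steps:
d = 1 (d = -1*(-1) = 1)
t(m) = 2*m
X(a, p) = 2 + 191/p - p/2 (X(a, p) = 2 - (-191/p + p/((2*1))) = 2 - (-191/p + p/2) = 2 - (p/2 - 191/p) = 2 + (191/p - p/2) = 2 + 191/p - p/2)
X(-1284, -661 - b) + 2583751 = (2 + 191/(-661 - 1*(-809)) - (-661 - 1*(-809))/2) + 2583751 = (2 + 191/(-661 + 809) - (-661 + 809)/2) + 2583751 = (2 + 191/148 - ½*148) + 2583751 = (2 + 191*(1/148) - 74) + 2583751 = (2 + 191/148 - 74) + 2583751 = -10465/148 + 2583751 = 382384683/148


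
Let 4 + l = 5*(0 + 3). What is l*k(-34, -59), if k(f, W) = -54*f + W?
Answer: 19547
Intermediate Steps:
k(f, W) = W - 54*f
l = 11 (l = -4 + 5*(0 + 3) = -4 + 5*3 = -4 + 15 = 11)
l*k(-34, -59) = 11*(-59 - 54*(-34)) = 11*(-59 + 1836) = 11*1777 = 19547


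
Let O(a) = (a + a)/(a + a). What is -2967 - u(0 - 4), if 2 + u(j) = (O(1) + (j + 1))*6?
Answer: -2953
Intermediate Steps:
O(a) = 1 (O(a) = (2*a)/((2*a)) = (2*a)*(1/(2*a)) = 1)
u(j) = 10 + 6*j (u(j) = -2 + (1 + (j + 1))*6 = -2 + (1 + (1 + j))*6 = -2 + (2 + j)*6 = -2 + (12 + 6*j) = 10 + 6*j)
-2967 - u(0 - 4) = -2967 - (10 + 6*(0 - 4)) = -2967 - (10 + 6*(-4)) = -2967 - (10 - 24) = -2967 - 1*(-14) = -2967 + 14 = -2953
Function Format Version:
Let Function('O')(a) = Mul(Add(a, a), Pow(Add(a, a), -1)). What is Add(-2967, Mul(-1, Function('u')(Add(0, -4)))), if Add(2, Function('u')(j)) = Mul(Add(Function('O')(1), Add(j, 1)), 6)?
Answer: -2953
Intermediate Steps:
Function('O')(a) = 1 (Function('O')(a) = Mul(Mul(2, a), Pow(Mul(2, a), -1)) = Mul(Mul(2, a), Mul(Rational(1, 2), Pow(a, -1))) = 1)
Function('u')(j) = Add(10, Mul(6, j)) (Function('u')(j) = Add(-2, Mul(Add(1, Add(j, 1)), 6)) = Add(-2, Mul(Add(1, Add(1, j)), 6)) = Add(-2, Mul(Add(2, j), 6)) = Add(-2, Add(12, Mul(6, j))) = Add(10, Mul(6, j)))
Add(-2967, Mul(-1, Function('u')(Add(0, -4)))) = Add(-2967, Mul(-1, Add(10, Mul(6, Add(0, -4))))) = Add(-2967, Mul(-1, Add(10, Mul(6, -4)))) = Add(-2967, Mul(-1, Add(10, -24))) = Add(-2967, Mul(-1, -14)) = Add(-2967, 14) = -2953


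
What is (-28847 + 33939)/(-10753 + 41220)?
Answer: 5092/30467 ≈ 0.16713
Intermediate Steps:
(-28847 + 33939)/(-10753 + 41220) = 5092/30467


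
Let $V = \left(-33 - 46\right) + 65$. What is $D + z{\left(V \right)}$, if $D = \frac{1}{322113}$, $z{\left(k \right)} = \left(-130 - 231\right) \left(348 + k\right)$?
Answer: $- \frac{38838452861}{322113} \approx -1.2057 \cdot 10^{5}$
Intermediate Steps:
$V = -14$ ($V = -79 + 65 = -14$)
$z{\left(k \right)} = -125628 - 361 k$ ($z{\left(k \right)} = - 361 \left(348 + k\right) = -125628 - 361 k$)
$D = \frac{1}{322113} \approx 3.1045 \cdot 10^{-6}$
$D + z{\left(V \right)} = \frac{1}{322113} - 120574 = - \frac{38838452861}{322113}$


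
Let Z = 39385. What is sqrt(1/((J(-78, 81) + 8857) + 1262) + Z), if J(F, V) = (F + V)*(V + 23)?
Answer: 2*sqrt(119036525206)/3477 ≈ 198.46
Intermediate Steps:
J(F, V) = (23 + V)*(F + V) (J(F, V) = (F + V)*(23 + V) = (23 + V)*(F + V))
sqrt(1/((J(-78, 81) + 8857) + 1262) + Z) = sqrt(1/(((81**2 + 23*(-78) + 23*81 - 78*81) + 8857) + 1262) + 39385) = sqrt(1/(((6561 - 1794 + 1863 - 6318) + 8857) + 1262) + 39385) = sqrt(1/((312 + 8857) + 1262) + 39385) = sqrt(1/(9169 + 1262) + 39385) = sqrt(1/10431 + 39385) = sqrt(410824936/10431) = 2*sqrt(119036525206)/3477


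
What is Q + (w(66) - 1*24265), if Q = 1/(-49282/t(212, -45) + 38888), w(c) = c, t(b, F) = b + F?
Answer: -155962893619/6445014 ≈ -24199.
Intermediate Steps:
t(b, F) = F + b
Q = 167/6445014 (Q = 1/(-49282/(-45 + 212) + 38888) = 1/(-49282/167 + 38888) = 1/(6445014/167) = 167/6445014 ≈ 2.5911e-5)
Q + (w(66) - 1*24265) = 167/6445014 + (66 - 1*24265) = 167/6445014 + (66 - 24265) = 167/6445014 - 24199 = -155962893619/6445014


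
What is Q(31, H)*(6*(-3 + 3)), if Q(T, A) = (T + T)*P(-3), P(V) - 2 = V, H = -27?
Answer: 0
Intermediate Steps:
P(V) = 2 + V
Q(T, A) = -2*T (Q(T, A) = (T + T)*(2 - 3) = (2*T)*(-1) = -2*T)
Q(31, H)*(6*(-3 + 3)) = (-2*31)*(6*(-3 + 3)) = -372*0 = -62*0 = 0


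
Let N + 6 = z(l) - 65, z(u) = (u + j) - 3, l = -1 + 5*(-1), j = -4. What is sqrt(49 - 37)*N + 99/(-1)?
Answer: -99 - 168*sqrt(3) ≈ -389.98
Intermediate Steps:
l = -6 (l = -1 - 5 = -6)
z(u) = -7 + u (z(u) = (u - 4) - 3 = (-4 + u) - 3 = -7 + u)
N = -84 (N = -6 + ((-7 - 6) - 65) = -6 + (-13 - 65) = -6 - 78 = -84)
sqrt(49 - 37)*N + 99/(-1) = sqrt(49 - 37)*(-84) + 99/(-1) = sqrt(12)*(-84) + 99*(-1) = (2*sqrt(3))*(-84) - 99 = -168*sqrt(3) - 99 = -99 - 168*sqrt(3)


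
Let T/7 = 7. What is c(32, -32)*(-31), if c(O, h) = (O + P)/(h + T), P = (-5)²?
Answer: -1767/17 ≈ -103.94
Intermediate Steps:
P = 25
T = 49 (T = 7*7 = 49)
c(O, h) = (25 + O)/(49 + h) (c(O, h) = (O + 25)/(h + 49) = (25 + O)/(49 + h))
c(32, -32)*(-31) = ((25 + 32)/(49 - 32))*(-31) = (57/17)*(-31) = -1767/17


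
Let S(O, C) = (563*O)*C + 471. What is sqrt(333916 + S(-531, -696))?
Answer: 5*sqrt(8336227) ≈ 14436.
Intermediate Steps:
S(O, C) = 471 + 563*C*O (S(O, C) = 563*C*O + 471 = 471 + 563*C*O)
sqrt(333916 + S(-531, -696)) = sqrt(333916 + (471 + 563*(-696)*(-531))) = sqrt(333916 + (471 + 208071288)) = sqrt(333916 + 208071759) = sqrt(208405675) = 5*sqrt(8336227)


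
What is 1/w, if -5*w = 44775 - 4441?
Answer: -5/40334 ≈ -0.00012396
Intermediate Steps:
w = -40334/5 (w = -(44775 - 4441)/5 = -1/5*40334 = -40334/5 ≈ -8066.8)
1/w = 1/(-40334/5) = -5/40334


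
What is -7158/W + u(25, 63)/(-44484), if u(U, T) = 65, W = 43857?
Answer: -3245123/19706412 ≈ -0.16467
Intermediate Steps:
-7158/W + u(25, 63)/(-44484) = -7158/43857 + 65/(-44484) = -7158*1/43857 + 65*(-1/44484) = -2386/14619 - 65/44484 = -3245123/19706412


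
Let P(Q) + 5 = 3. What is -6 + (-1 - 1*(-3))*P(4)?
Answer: -10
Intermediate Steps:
P(Q) = -2 (P(Q) = -5 + 3 = -2)
-6 + (-1 - 1*(-3))*P(4) = -6 + (-1 - 1*(-3))*(-2) = -6 + (-1 + 3)*(-2) = -6 + 2*(-2) = -6 - 4 = -10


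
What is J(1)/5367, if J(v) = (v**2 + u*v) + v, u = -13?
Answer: -11/5367 ≈ -0.0020496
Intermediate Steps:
J(v) = v**2 - 12*v (J(v) = (v**2 - 13*v) + v = v**2 - 12*v)
J(1)/5367 = (1*(-12 + 1))/5367 = (1*(-11))*(1/5367) = -11*1/5367 = -11/5367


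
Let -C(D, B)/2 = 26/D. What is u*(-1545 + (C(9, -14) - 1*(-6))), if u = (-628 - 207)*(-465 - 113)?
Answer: -6710004890/9 ≈ -7.4556e+8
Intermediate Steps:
C(D, B) = -52/D
u = 482630 (u = -835*(-578) = 482630)
u*(-1545 + (C(9, -14) - 1*(-6))) = 482630*(-1545 + (-52/9 - 1*(-6))) = 482630*(-1545 + (-52*⅑ + 6)) = 482630*(-1545 + (-52/9 + 6)) = 482630*(-1545 + 2/9) = 482630*(-13903/9) = -6710004890/9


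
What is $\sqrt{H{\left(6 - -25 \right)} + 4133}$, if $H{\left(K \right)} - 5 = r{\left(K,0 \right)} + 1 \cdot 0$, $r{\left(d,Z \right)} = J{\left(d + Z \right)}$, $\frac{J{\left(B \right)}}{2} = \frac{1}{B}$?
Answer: $\frac{2 \sqrt{994170}}{31} \approx 64.328$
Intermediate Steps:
$J{\left(B \right)} = \frac{2}{B}$
$r{\left(d,Z \right)} = \frac{2}{Z + d}$ ($r{\left(d,Z \right)} = \frac{2}{d + Z} = \frac{2}{Z + d}$)
$H{\left(K \right)} = 5 + \frac{2}{K}$ ($H{\left(K \right)} = 5 + \left(\frac{2}{0 + K} + 1 \cdot 0\right) = 5 + \left(\frac{2}{K} + 0\right) = 5 + \frac{2}{K}$)
$\sqrt{H{\left(6 - -25 \right)} + 4133} = \sqrt{\left(5 + \frac{2}{6 - -25}\right) + 4133} = \sqrt{\left(5 + \frac{2}{6 + 25}\right) + 4133} = \sqrt{\left(5 + \frac{2}{31}\right) + 4133} = \sqrt{\frac{157}{31} + 4133} = \sqrt{\frac{128280}{31}} = \frac{2 \sqrt{994170}}{31}$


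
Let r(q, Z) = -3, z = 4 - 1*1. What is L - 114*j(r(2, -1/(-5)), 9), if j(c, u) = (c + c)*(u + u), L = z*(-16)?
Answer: 12264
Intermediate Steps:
z = 3 (z = 4 - 1 = 3)
L = -48 (L = 3*(-16) = -48)
j(c, u) = 4*c*u (j(c, u) = (2*c)*(2*u) = 4*c*u)
L - 114*j(r(2, -1/(-5)), 9) = -48 - 456*(-3)*9 = -48 - 114*(-108) = -48 + 12312 = 12264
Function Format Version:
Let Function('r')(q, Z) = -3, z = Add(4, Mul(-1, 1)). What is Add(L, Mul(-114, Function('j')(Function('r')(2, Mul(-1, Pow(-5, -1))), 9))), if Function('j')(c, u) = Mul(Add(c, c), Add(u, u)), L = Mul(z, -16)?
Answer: 12264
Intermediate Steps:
z = 3 (z = Add(4, -1) = 3)
L = -48 (L = Mul(3, -16) = -48)
Function('j')(c, u) = Mul(4, c, u) (Function('j')(c, u) = Mul(Mul(2, c), Mul(2, u)) = Mul(4, c, u))
Add(L, Mul(-114, Function('j')(Function('r')(2, Mul(-1, Pow(-5, -1))), 9))) = Add(-48, Mul(-114, Mul(4, -3, 9))) = Add(-48, Mul(-114, -108)) = Add(-48, 12312) = 12264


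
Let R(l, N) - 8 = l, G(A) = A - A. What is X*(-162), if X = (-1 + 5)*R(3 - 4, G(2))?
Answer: -4536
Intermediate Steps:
G(A) = 0
R(l, N) = 8 + l
X = 28 (X = (-1 + 5)*(8 + (3 - 4)) = 4*(8 - 1) = 4*7 = 28)
X*(-162) = 28*(-162) = -4536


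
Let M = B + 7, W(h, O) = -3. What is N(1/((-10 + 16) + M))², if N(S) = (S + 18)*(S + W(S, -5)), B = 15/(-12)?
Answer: 13560602500/4879681 ≈ 2779.0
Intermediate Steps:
B = -5/4 (B = 15*(-1/12) = -5/4 ≈ -1.2500)
M = 23/4 (M = -5/4 + 7 = 23/4 ≈ 5.7500)
N(S) = (-3 + S)*(18 + S) (N(S) = (S + 18)*(S - 3) = (18 + S)*(-3 + S) = (-3 + S)*(18 + S))
N(1/((-10 + 16) + M))² = (-54 + (1/((-10 + 16) + 23/4))² + 15/((-10 + 16) + 23/4))² = (-54 + (1/(6 + 23/4))² + 15/(6 + 23/4))² = (-54 + (1/(47/4))² + 15/(47/4))² = (-54 + (4/47)² + 15*(4/47))² = (-54 + 16/2209 + 60/47)² = (-116450/2209)² = 13560602500/4879681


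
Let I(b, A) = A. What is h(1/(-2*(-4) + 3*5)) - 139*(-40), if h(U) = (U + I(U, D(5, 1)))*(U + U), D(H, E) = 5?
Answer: 2941472/529 ≈ 5560.4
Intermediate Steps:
h(U) = 2*U*(5 + U) (h(U) = (U + 5)*(U + U) = (5 + U)*(2*U) = 2*U*(5 + U))
h(1/(-2*(-4) + 3*5)) - 139*(-40) = 2*(5 + 1/(-2*(-4) + 3*5))/(-2*(-4) + 3*5) - 139*(-40) = 2*(5 + 1/(8 + 15))/(8 + 15) + 5560 = 2*(5 + 1/23)/23 + 5560 = 2*(1/23)*(5 + 1/23) + 5560 = 2*(1/23)*(116/23) + 5560 = 232/529 + 5560 = 2941472/529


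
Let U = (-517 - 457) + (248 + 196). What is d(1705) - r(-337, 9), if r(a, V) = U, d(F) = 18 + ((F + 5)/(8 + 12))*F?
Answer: 292651/2 ≈ 1.4633e+5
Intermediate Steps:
d(F) = 18 + F*(1/4 + F/20) (d(F) = 18 + ((5 + F)/20)*F = 18 + ((5 + F)*(1/20))*F = 18 + (1/4 + F/20)*F = 18 + F*(1/4 + F/20))
U = -530 (U = -974 + 444 = -530)
r(a, V) = -530
d(1705) - r(-337, 9) = (18 + (1/4)*1705 + (1/20)*1705**2) - 1*(-530) = (18 + 1705/4 + (1/20)*2907025) + 530 = (18 + 1705/4 + 581405/4) + 530 = 291591/2 + 530 = 292651/2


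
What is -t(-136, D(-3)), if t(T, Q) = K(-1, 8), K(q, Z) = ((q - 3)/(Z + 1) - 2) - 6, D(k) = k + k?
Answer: 76/9 ≈ 8.4444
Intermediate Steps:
D(k) = 2*k
K(q, Z) = -8 + (-3 + q)/(1 + Z) (K(q, Z) = ((-3 + q)/(1 + Z) - 2) - 6 = (-2 + (-3 + q)/(1 + Z)) - 6 = -8 + (-3 + q)/(1 + Z))
t(T, Q) = -76/9 (t(T, Q) = (-11 - 1 - 8*8)/(1 + 8) = (-11 - 1 - 64)/9 = (1/9)*(-76) = -76/9)
-t(-136, D(-3)) = -1*(-76/9) = 76/9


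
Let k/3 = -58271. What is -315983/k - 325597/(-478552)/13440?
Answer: 677459021702467/374783856276480 ≈ 1.8076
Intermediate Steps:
k = -174813 (k = 3*(-58271) = -174813)
-315983/k - 325597/(-478552)/13440 = -315983/(-174813) - 325597/(-478552)/13440 = -315983*(-1/174813) - 325597*(-1/478552)*(1/13440) = 315983/174813 + (325597/478552)*(1/13440) = 315983/174813 + 325597/6431738880 = 677459021702467/374783856276480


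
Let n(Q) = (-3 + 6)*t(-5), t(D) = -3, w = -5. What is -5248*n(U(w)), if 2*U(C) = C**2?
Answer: 47232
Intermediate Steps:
U(C) = C**2/2
n(Q) = -9 (n(Q) = (-3 + 6)*(-3) = 3*(-3) = -9)
-5248*n(U(w)) = -5248*(-9) = -1*(-47232) = 47232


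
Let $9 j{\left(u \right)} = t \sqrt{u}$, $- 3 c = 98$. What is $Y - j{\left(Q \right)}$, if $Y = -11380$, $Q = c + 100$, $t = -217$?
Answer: $-11380 + \frac{217 \sqrt{606}}{27} \approx -11182.0$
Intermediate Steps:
$c = - \frac{98}{3}$ ($c = \left(- \frac{1}{3}\right) 98 = - \frac{98}{3} \approx -32.667$)
$Q = \frac{202}{3}$ ($Q = - \frac{98}{3} + 100 = \frac{202}{3} \approx 67.333$)
$j{\left(u \right)} = - \frac{217 \sqrt{u}}{9}$ ($j{\left(u \right)} = \frac{\left(-217\right) \sqrt{u}}{9} = - \frac{217 \sqrt{u}}{9}$)
$Y - j{\left(Q \right)} = -11380 - - \frac{217 \sqrt{\frac{202}{3}}}{9} = -11380 - - \frac{217 \frac{\sqrt{606}}{3}}{9} = -11380 - - \frac{217 \sqrt{606}}{27} = -11380 + \frac{217 \sqrt{606}}{27}$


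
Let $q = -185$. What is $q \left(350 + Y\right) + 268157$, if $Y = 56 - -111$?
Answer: $172512$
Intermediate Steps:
$Y = 167$ ($Y = 56 + 111 = 167$)
$q \left(350 + Y\right) + 268157 = - 185 \left(350 + 167\right) + 268157 = \left(-185\right) 517 + 268157 = -95645 + 268157 = 172512$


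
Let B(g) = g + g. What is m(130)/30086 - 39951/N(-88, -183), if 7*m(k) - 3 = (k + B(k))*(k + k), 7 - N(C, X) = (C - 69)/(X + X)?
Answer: -3079192469517/506497810 ≈ -6079.4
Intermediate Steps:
N(C, X) = 7 - (-69 + C)/(2*X) (N(C, X) = 7 - (C - 69)/(X + X) = 7 - (-69 + C)/(2*X))
B(g) = 2*g
m(k) = 3/7 + 6*k²/7 (m(k) = 3/7 + ((k + 2*k)*(k + k))/7 = 3/7 + ((3*k)*(2*k))/7 = 3/7 + (6*k²)/7 = 3/7 + 6*k²/7)
m(130)/30086 - 39951/N(-88, -183) = (3/7 + (6/7)*130²)/30086 - 39951*(-366/(69 - 1*(-88) + 14*(-183))) = (3/7 + (6/7)*16900)*(1/30086) - 39951*(-366/(69 + 88 - 2562)) = (3/7 + 101400/7)*(1/30086) - 39951/((½)*(-1/183)*(-2405)) = (101403/7)*(1/30086) - 39951/2405/366 = 101403/210602 - 39951*366/2405 = 101403/210602 - 14622066/2405 = -3079192469517/506497810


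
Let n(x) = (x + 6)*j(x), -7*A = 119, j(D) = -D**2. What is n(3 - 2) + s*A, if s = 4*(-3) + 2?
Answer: 163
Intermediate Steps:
A = -17 (A = -1/7*119 = -17)
s = -10 (s = -12 + 2 = -10)
n(x) = -x**2*(6 + x) (n(x) = (x + 6)*(-x**2) = (6 + x)*(-x**2) = -x**2*(6 + x))
n(3 - 2) + s*A = (3 - 2)**2*(-6 - (3 - 2)) - 10*(-17) = 1**2*(-6 - 1*1) + 170 = 1*(-6 - 1) + 170 = 1*(-7) + 170 = -7 + 170 = 163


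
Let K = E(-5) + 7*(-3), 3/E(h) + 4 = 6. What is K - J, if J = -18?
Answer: -3/2 ≈ -1.5000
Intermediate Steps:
E(h) = 3/2 (E(h) = 3/(-4 + 6) = 3/2)
K = -39/2 (K = 3/2 + 7*(-3) = 3/2 - 21 = -39/2 ≈ -19.500)
K - J = -39/2 - 1*(-18) = -39/2 + 18 = -3/2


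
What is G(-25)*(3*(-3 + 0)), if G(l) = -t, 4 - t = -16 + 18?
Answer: 18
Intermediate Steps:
t = 2 (t = 4 - (-16 + 18) = 4 - 1*2 = 4 - 2 = 2)
G(l) = -2 (G(l) = -1*2 = -2)
G(-25)*(3*(-3 + 0)) = -6*(-3 + 0) = -6*(-3) = -2*(-9) = 18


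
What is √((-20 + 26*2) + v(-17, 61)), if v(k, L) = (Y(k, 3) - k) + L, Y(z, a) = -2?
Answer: 6*√3 ≈ 10.392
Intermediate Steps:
v(k, L) = -2 + L - k (v(k, L) = (-2 - k) + L = -2 + L - k)
√((-20 + 26*2) + v(-17, 61)) = √((-20 + 26*2) + (-2 + 61 - 1*(-17))) = √((-20 + 52) + (-2 + 61 + 17)) = √(32 + 76) = √108 = 6*√3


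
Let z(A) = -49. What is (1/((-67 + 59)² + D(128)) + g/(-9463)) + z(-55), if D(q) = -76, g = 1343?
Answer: -5589823/113556 ≈ -49.225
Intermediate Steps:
(1/((-67 + 59)² + D(128)) + g/(-9463)) + z(-55) = (1/((-67 + 59)² - 76) + 1343/(-9463)) - 49 = (1/((-8)² - 76) + 1343*(-1/9463)) - 49 = (1/(64 - 76) - 1343/9463) - 49 = (1/(-12) - 1343/9463) - 49 = (-1/12 - 1343/9463) - 49 = -25579/113556 - 49 = -5589823/113556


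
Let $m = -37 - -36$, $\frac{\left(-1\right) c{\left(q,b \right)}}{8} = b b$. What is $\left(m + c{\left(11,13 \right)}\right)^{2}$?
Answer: $1830609$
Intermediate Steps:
$c{\left(q,b \right)} = - 8 b^{2}$ ($c{\left(q,b \right)} = - 8 b b = - 8 b^{2}$)
$m = -1$ ($m = -37 + 36 = -1$)
$\left(m + c{\left(11,13 \right)}\right)^{2} = \left(-1 - 8 \cdot 13^{2}\right)^{2} = \left(-1 - 1352\right)^{2} = \left(-1353\right)^{2} = 1830609$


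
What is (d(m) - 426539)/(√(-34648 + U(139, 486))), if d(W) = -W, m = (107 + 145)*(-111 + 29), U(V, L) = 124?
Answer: 405875*I*√959/5754 ≈ 2184.4*I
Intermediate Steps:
m = -20664 (m = 252*(-82) = -20664)
(d(m) - 426539)/(√(-34648 + U(139, 486))) = (-1*(-20664) - 426539)/(√(-34648 + 124)) = (20664 - 426539)/(√(-34524)) = -405875*(-I*√959/5754) = -(-405875)*I*√959/5754 = 405875*I*√959/5754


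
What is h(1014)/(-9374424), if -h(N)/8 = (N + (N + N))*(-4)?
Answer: -4056/390601 ≈ -0.010384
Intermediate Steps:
h(N) = 96*N (h(N) = -8*(N + (N + N))*(-4) = -8*(N + 2*N)*(-4) = -8*3*N*(-4) = -(-96)*N = 96*N)
h(1014)/(-9374424) = (96*1014)/(-9374424) = 97344*(-1/9374424) = -4056/390601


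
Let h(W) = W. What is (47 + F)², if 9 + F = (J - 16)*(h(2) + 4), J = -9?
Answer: 12544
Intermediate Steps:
F = -159 (F = -9 + (-9 - 16)*(2 + 4) = -9 - 25*6 = -9 - 150 = -159)
(47 + F)² = (47 - 159)² = (-112)² = 12544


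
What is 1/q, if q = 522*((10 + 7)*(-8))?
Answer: -1/70992 ≈ -1.4086e-5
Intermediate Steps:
q = -70992 (q = 522*(17*(-8)) = 522*(-136) = -70992)
1/q = 1/(-70992) = -1/70992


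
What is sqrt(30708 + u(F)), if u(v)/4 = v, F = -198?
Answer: 6*sqrt(831) ≈ 172.96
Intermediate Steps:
u(v) = 4*v
sqrt(30708 + u(F)) = sqrt(30708 + 4*(-198)) = sqrt(30708 - 792) = sqrt(29916) = 6*sqrt(831)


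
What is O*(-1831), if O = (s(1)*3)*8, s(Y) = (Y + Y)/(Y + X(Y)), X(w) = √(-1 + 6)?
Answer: 21972 - 21972*√5 ≈ -27159.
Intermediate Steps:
X(w) = √5
s(Y) = 2*Y/(Y + √5) (s(Y) = (Y + Y)/(Y + √5) = (2*Y)/(Y + √5) = 2*Y/(Y + √5))
O = 48/(1 + √5) (O = ((2*1/(1 + √5))*3)*8 = ((2/(1 + √5))*3)*8 = (6/(1 + √5))*8 = 48/(1 + √5) ≈ 14.833)
O*(-1831) = (-12 + 12*√5)*(-1831) = 21972 - 21972*√5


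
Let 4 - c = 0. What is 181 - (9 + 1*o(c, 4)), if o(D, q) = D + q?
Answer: 164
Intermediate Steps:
c = 4 (c = 4 - 1*0 = 4 + 0 = 4)
181 - (9 + 1*o(c, 4)) = 181 - (9 + 1*(4 + 4)) = 181 - (9 + 1*8) = 181 - (9 + 8) = 181 - 1*17 = 181 - 17 = 164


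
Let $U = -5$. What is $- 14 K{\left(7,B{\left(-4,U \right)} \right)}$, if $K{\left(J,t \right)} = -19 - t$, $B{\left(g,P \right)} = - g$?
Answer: $322$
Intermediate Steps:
$- 14 K{\left(7,B{\left(-4,U \right)} \right)} = - 14 \left(-19 - \left(-1\right) \left(-4\right)\right) = - 14 \left(-19 - 4\right) = \left(-14\right) \left(-23\right) = 322$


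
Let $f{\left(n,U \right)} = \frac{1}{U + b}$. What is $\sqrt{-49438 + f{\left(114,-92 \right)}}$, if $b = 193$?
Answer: $\frac{i \sqrt{504316937}}{101} \approx 222.35 i$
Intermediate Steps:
$f{\left(n,U \right)} = \frac{1}{193 + U}$ ($f{\left(n,U \right)} = \frac{1}{U + 193} = \frac{1}{193 + U}$)
$\sqrt{-49438 + f{\left(114,-92 \right)}} = \sqrt{-49438 + \frac{1}{193 - 92}} = \sqrt{-49438 + \frac{1}{101}} = \sqrt{- \frac{4993237}{101}} = \frac{i \sqrt{504316937}}{101}$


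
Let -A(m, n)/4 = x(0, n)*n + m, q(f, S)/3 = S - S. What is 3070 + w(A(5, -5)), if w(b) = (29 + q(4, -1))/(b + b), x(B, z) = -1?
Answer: 245571/80 ≈ 3069.6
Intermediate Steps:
q(f, S) = 0 (q(f, S) = 3*(S - S) = 3*0 = 0)
A(m, n) = -4*m + 4*n (A(m, n) = -4*(-n + m) = -4*(m - n) = -4*m + 4*n)
w(b) = 29/(2*b) (w(b) = (29 + 0)/(b + b) = 29/((2*b)) = 29*(1/(2*b)) = 29/(2*b))
3070 + w(A(5, -5)) = 3070 + 29/(2*(-4*5 + 4*(-5))) = 3070 + 29/(2*(-20 - 20)) = 3070 + (29/2)/(-40) = 3070 + (29/2)*(-1/40) = 3070 - 29/80 = 245571/80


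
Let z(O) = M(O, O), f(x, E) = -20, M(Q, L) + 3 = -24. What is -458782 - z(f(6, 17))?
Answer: -458755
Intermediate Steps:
M(Q, L) = -27 (M(Q, L) = -3 - 24 = -27)
z(O) = -27
-458782 - z(f(6, 17)) = -458782 - 1*(-27) = -458782 + 27 = -458755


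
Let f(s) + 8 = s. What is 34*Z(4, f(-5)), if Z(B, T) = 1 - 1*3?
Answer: -68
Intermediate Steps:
f(s) = -8 + s
Z(B, T) = -2 (Z(B, T) = 1 - 3 = -2)
34*Z(4, f(-5)) = 34*(-2) = -68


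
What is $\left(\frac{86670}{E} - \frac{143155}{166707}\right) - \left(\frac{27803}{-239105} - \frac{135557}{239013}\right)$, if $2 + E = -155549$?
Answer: $- \frac{120610246709104860223}{164662352215489097145} \approx -0.73247$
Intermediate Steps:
$E = -155551$ ($E = -2 - 155549 = -155551$)
$\left(\frac{86670}{E} - \frac{143155}{166707}\right) - \left(\frac{27803}{-239105} - \frac{135557}{239013}\right) = \left(\frac{86670}{-155551} - \frac{143155}{166707}\right) - \left(\frac{27803}{-239105} - \frac{135557}{239013}\right) = \left(86670 \left(- \frac{1}{155551}\right) - \frac{143155}{166707}\right) - \left(27803 \left(- \frac{1}{239105}\right) - \frac{135557}{239013}\right) = \left(- \frac{86670}{155551} - \frac{143155}{166707}\right) - \left(- \frac{27803}{239105} - \frac{135557}{239013}\right) = - \frac{36716399095}{25931440557} - - \frac{39057634924}{57149203365} = - \frac{36716399095}{25931440557} + \frac{39057634924}{57149203365} = - \frac{120610246709104860223}{164662352215489097145}$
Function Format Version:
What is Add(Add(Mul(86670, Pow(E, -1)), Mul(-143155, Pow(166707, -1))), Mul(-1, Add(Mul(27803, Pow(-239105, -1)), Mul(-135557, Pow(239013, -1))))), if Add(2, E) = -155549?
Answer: Rational(-120610246709104860223, 164662352215489097145) ≈ -0.73247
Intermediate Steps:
E = -155551 (E = Add(-2, -155549) = -155551)
Add(Add(Mul(86670, Pow(E, -1)), Mul(-143155, Pow(166707, -1))), Mul(-1, Add(Mul(27803, Pow(-239105, -1)), Mul(-135557, Pow(239013, -1))))) = Add(Add(Mul(86670, Pow(-155551, -1)), Mul(-143155, Pow(166707, -1))), Mul(-1, Add(Mul(27803, Pow(-239105, -1)), Mul(-135557, Pow(239013, -1))))) = Add(Add(Mul(86670, Rational(-1, 155551)), Mul(-143155, Rational(1, 166707))), Mul(-1, Add(Mul(27803, Rational(-1, 239105)), Mul(-135557, Rational(1, 239013))))) = Add(Add(Rational(-86670, 155551), Rational(-143155, 166707)), Mul(-1, Add(Rational(-27803, 239105), Rational(-135557, 239013)))) = Add(Rational(-36716399095, 25931440557), Mul(-1, Rational(-39057634924, 57149203365))) = Add(Rational(-36716399095, 25931440557), Rational(39057634924, 57149203365)) = Rational(-120610246709104860223, 164662352215489097145)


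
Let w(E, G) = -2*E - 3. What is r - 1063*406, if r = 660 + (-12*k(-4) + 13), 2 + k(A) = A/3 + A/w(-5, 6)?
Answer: -3016007/7 ≈ -4.3086e+5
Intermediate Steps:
w(E, G) = -3 - 2*E
k(A) = -2 + 10*A/21 (k(A) = -2 + (A/3 + A/(-3 - 2*(-5))) = -2 + (A*(1/3) + A/(-3 + 10)) = -2 + (A/3 + A/7) = -2 + 10*A/21)
r = 5039/7 (r = 660 + (-12*(-2 + (10/21)*(-4)) + 13) = 660 + (-12*(-2 - 40/21) + 13) = 660 + (-12*(-82/21) + 13) = 660 + (328/7 + 13) = 660 + 419/7 = 5039/7 ≈ 719.86)
r - 1063*406 = 5039/7 - 1063*406 = 5039/7 - 431578 = -3016007/7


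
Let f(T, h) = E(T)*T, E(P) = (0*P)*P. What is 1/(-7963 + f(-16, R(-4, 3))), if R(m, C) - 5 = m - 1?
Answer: -1/7963 ≈ -0.00012558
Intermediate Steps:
E(P) = 0 (E(P) = 0*P = 0)
R(m, C) = 4 + m (R(m, C) = 5 + (m - 1) = 5 + (-1 + m) = 4 + m)
f(T, h) = 0 (f(T, h) = 0*T = 0)
1/(-7963 + f(-16, R(-4, 3))) = 1/(-7963 + 0) = 1/(-7963) = -1/7963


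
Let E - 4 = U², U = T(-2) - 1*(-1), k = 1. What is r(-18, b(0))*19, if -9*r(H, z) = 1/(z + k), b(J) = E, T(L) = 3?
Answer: -19/189 ≈ -0.10053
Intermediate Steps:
U = 4 (U = 3 - 1*(-1) = 3 + 1 = 4)
E = 20 (E = 4 + 4² = 4 + 16 = 20)
b(J) = 20
r(H, z) = -1/(9*(1 + z)) (r(H, z) = -1/(9*(z + 1)) = -1/(9*(1 + z)))
r(-18, b(0))*19 = -1/(9 + 9*20)*19 = -1/(9 + 180)*19 = -1/189*19 = -19/189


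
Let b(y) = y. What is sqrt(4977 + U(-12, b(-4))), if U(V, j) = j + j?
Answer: sqrt(4969) ≈ 70.491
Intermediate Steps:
U(V, j) = 2*j
sqrt(4977 + U(-12, b(-4))) = sqrt(4977 + 2*(-4)) = sqrt(4977 - 8) = sqrt(4969)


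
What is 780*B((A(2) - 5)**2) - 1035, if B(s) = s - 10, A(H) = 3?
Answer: -5715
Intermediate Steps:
B(s) = -10 + s
780*B((A(2) - 5)**2) - 1035 = 780*(-10 + (3 - 5)**2) - 1035 = 780*(-10 + (-2)**2) - 1035 = 780*(-10 + 4) - 1035 = 780*(-6) - 1035 = -4680 - 1035 = -5715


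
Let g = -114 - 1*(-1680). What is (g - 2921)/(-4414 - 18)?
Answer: 1355/4432 ≈ 0.30573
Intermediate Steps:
g = 1566 (g = -114 + 1680 = 1566)
(g - 2921)/(-4414 - 18) = (1566 - 2921)/(-4414 - 18) = -1355/(-4432) = -1355*(-1/4432) = 1355/4432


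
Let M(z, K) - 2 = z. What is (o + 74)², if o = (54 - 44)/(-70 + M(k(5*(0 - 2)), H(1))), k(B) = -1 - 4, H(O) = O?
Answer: 29073664/5329 ≈ 5455.7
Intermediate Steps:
k(B) = -5
M(z, K) = 2 + z
o = -10/73 (o = (54 - 44)/(-70 + (2 - 5)) = 10/(-70 - 3) = 10/(-73) = 10*(-1/73) = -10/73 ≈ -0.13699)
(o + 74)² = (-10/73 + 74)² = (5392/73)² = 29073664/5329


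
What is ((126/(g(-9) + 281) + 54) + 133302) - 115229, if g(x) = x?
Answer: 2465335/136 ≈ 18127.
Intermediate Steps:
((126/(g(-9) + 281) + 54) + 133302) - 115229 = ((126/(-9 + 281) + 54) + 133302) - 115229 = ((126/272 + 54) + 133302) - 115229 = ((126*(1/272) + 54) + 133302) - 115229 = ((63/136 + 54) + 133302) - 115229 = (7407/136 + 133302) - 115229 = 18136479/136 - 115229 = 2465335/136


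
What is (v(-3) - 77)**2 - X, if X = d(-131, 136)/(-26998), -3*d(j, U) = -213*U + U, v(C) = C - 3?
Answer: 278998249/40497 ≈ 6889.4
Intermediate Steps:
v(C) = -3 + C
d(j, U) = 212*U/3 (d(j, U) = -(-213*U + U)/3 = -(-212)*U/3 = 212*U/3)
X = -14416/40497 (X = ((212/3)*136)/(-26998) = (28832/3)*(-1/26998) = -14416/40497 ≈ -0.35598)
(v(-3) - 77)**2 - X = ((-3 - 3) - 77)**2 - 1*(-14416/40497) = (-6 - 77)**2 + 14416/40497 = (-83)**2 + 14416/40497 = 6889 + 14416/40497 = 278998249/40497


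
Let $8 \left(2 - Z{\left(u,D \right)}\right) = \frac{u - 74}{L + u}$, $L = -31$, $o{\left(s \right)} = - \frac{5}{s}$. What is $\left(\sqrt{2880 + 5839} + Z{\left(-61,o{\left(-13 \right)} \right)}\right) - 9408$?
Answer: $- \frac{6922951}{736} + \sqrt{8719} \approx -9312.8$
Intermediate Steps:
$Z{\left(u,D \right)} = 2 - \frac{-74 + u}{8 \left(-31 + u\right)}$ ($Z{\left(u,D \right)} = 2 - \frac{\left(u - 74\right) \frac{1}{-31 + u}}{8} = 2 - \frac{\left(-74 + u\right) \frac{1}{-31 + u}}{8} = 2 - \frac{\frac{1}{-31 + u} \left(-74 + u\right)}{8} = 2 - \frac{-74 + u}{8 \left(-31 + u\right)}$)
$\left(\sqrt{2880 + 5839} + Z{\left(-61,o{\left(-13 \right)} \right)}\right) - 9408 = \left(\sqrt{2880 + 5839} + \frac{-422 + 15 \left(-61\right)}{8 \left(-31 - 61\right)}\right) - 9408 = \left(\sqrt{8719} + \frac{-422 - 915}{8 \left(-92\right)}\right) - 9408 = \left(\sqrt{8719} + \frac{1}{8} \left(- \frac{1}{92}\right) \left(-1337\right)\right) - 9408 = \left(\sqrt{8719} + \frac{1337}{736}\right) - 9408 = \left(\frac{1337}{736} + \sqrt{8719}\right) - 9408 = - \frac{6922951}{736} + \sqrt{8719}$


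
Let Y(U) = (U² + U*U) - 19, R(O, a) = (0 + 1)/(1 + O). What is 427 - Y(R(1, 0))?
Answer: 891/2 ≈ 445.50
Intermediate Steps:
R(O, a) = 1/(1 + O)
Y(U) = -19 + 2*U² (Y(U) = (U² + U²) - 19 = 2*U² - 19 = -19 + 2*U²)
427 - Y(R(1, 0)) = 427 - (-19 + 2*(1/(1 + 1))²) = 427 - (-19 + 2*(1/2)²) = 427 - (-19 + 2*(½)²) = 427 - (-19 + 2*(¼)) = 427 - (-19 + ½) = 427 - 1*(-37/2) = 427 + 37/2 = 891/2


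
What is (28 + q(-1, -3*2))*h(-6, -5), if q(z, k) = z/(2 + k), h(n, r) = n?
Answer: -339/2 ≈ -169.50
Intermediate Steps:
(28 + q(-1, -3*2))*h(-6, -5) = (28 - 1/(2 - 3*2))*(-6) = (28 - 1/(2 - 6))*(-6) = (28 - 1/(-4))*(-6) = (28 - 1*(-1/4))*(-6) = (28 + 1/4)*(-6) = (113/4)*(-6) = -339/2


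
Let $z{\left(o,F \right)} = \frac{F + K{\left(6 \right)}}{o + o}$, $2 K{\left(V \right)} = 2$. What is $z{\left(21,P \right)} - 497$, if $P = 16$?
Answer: $- \frac{20857}{42} \approx -496.6$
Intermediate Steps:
$K{\left(V \right)} = 1$ ($K{\left(V \right)} = \frac{1}{2} \cdot 2 = 1$)
$z{\left(o,F \right)} = \frac{1 + F}{2 o}$ ($z{\left(o,F \right)} = \frac{F + 1}{o + o} = \frac{1 + F}{2 o}$)
$z{\left(21,P \right)} - 497 = \frac{1 + 16}{2 \cdot 21} - 497 = \frac{1}{2} \cdot \frac{1}{21} \cdot 17 - 497 = \frac{17}{42} - 497 = - \frac{20857}{42}$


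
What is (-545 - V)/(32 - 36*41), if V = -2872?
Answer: -2327/1444 ≈ -1.6115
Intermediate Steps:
(-545 - V)/(32 - 36*41) = (-545 - 1*(-2872))/(32 - 36*41) = (-545 + 2872)/(32 - 1476) = 2327/(-1444) = 2327*(-1/1444) = -2327/1444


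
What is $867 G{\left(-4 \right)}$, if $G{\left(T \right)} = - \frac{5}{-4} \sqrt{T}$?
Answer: $\frac{4335 i}{2} \approx 2167.5 i$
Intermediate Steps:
$G{\left(T \right)} = \frac{5 \sqrt{T}}{4}$ ($G{\left(T \right)} = \left(-5\right) \left(- \frac{1}{4}\right) \sqrt{T} = \frac{5 \sqrt{T}}{4}$)
$867 G{\left(-4 \right)} = 867 \frac{5 \sqrt{-4}}{4} = 867 \frac{5 \cdot 2 i}{4} = 867 \frac{5 i}{2} = \frac{4335 i}{2}$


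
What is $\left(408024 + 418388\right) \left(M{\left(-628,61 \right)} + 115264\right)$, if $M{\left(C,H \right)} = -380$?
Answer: $94941516208$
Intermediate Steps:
$\left(408024 + 418388\right) \left(M{\left(-628,61 \right)} + 115264\right) = \left(408024 + 418388\right) \left(-380 + 115264\right) = 826412 \cdot 114884 = 94941516208$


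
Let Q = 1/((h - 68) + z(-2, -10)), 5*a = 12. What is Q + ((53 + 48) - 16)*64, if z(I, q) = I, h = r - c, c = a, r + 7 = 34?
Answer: 1234875/227 ≈ 5440.0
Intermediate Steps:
r = 27 (r = -7 + 34 = 27)
a = 12/5 (a = (⅕)*12 = 12/5 ≈ 2.4000)
c = 12/5 ≈ 2.4000
h = 123/5 (h = 27 - 1*12/5 = 27 - 12/5 = 123/5 ≈ 24.600)
Q = -5/227 (Q = 1/((123/5 - 68) - 2) = 1/(-217/5 - 2) = 1/(-227/5) = -5/227 ≈ -0.022026)
Q + ((53 + 48) - 16)*64 = -5/227 + ((53 + 48) - 16)*64 = -5/227 + (101 - 16)*64 = -5/227 + 85*64 = -5/227 + 5440 = 1234875/227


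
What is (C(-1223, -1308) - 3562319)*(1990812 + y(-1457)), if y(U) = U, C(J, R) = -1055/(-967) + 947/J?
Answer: -8381041469662543865/1182641 ≈ -7.0867e+12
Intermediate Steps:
C(J, R) = 1055/967 + 947/J (C(J, R) = -1055*(-1/967) + 947/J = 1055/967 + 947/J)
(C(-1223, -1308) - 3562319)*(1990812 + y(-1457)) = ((1055/967 + 947/(-1223)) - 3562319)*(1990812 - 1457) = ((1055/967 + 947*(-1/1223)) - 3562319)*1989355 = ((1055/967 - 947/1223) - 3562319)*1989355 = (374516/1182641 - 3562319)*1989355 = -4212944129963/1182641*1989355 = -8381041469662543865/1182641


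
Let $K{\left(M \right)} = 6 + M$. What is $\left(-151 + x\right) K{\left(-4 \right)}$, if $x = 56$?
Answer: $-190$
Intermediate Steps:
$\left(-151 + x\right) K{\left(-4 \right)} = \left(-151 + 56\right) \left(6 - 4\right) = \left(-95\right) 2 = -190$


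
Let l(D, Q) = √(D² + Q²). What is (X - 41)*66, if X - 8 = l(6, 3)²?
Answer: 792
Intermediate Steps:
X = 53 (X = 8 + (√(6² + 3²))² = 8 + (√(36 + 9))² = 8 + (√45)² = 8 + (3*√5)² = 8 + 45 = 53)
(X - 41)*66 = (53 - 41)*66 = 12*66 = 792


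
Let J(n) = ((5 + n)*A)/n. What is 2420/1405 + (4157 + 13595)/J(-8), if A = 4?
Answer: 9978076/843 ≈ 11836.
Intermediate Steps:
J(n) = (20 + 4*n)/n (J(n) = ((5 + n)*4)/n = (20 + 4*n)/n)
2420/1405 + (4157 + 13595)/J(-8) = 2420/1405 + (4157 + 13595)/(4 + 20/(-8)) = 2420*(1/1405) + 17752/(4 + 20*(-⅛)) = 484/281 + 17752/(4 - 5/2) = 484/281 + 17752/(3/2) = 484/281 + 17752*(⅔) = 484/281 + 35504/3 = 9978076/843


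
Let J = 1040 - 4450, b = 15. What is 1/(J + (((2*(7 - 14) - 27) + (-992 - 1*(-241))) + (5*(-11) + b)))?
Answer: -1/4242 ≈ -0.00023574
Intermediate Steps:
J = -3410
1/(J + (((2*(7 - 14) - 27) + (-992 - 1*(-241))) + (5*(-11) + b))) = 1/(-3410 + (((2*(7 - 14) - 27) + (-992 - 1*(-241))) + (5*(-11) + 15))) = 1/(-3410 + (((2*(-7) - 27) + (-992 + 241)) + (-55 + 15))) = 1/(-3410 + (((-14 - 27) - 751) - 40)) = 1/(-3410 + ((-41 - 751) - 40)) = 1/(-3410 + (-792 - 40)) = 1/(-3410 - 832) = 1/(-4242) = -1/4242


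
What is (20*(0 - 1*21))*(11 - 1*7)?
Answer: -1680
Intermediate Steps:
(20*(0 - 1*21))*(11 - 1*7) = (20*(0 - 21))*(11 - 7) = (20*(-21))*4 = -420*4 = -1680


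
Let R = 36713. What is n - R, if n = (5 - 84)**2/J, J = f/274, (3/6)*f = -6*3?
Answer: -1515851/18 ≈ -84214.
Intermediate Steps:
f = -36 (f = 2*(-6*3) = 2*(-18) = -36)
J = -18/137 (J = -36/274 = (1/274)*(-36) = -18/137 ≈ -0.13139)
n = -855017/18 (n = (5 - 84)**2/(-18/137) = (-79)**2*(-137/18) = 6241*(-137/18) = -855017/18 ≈ -47501.)
n - R = -855017/18 - 1*36713 = -855017/18 - 36713 = -1515851/18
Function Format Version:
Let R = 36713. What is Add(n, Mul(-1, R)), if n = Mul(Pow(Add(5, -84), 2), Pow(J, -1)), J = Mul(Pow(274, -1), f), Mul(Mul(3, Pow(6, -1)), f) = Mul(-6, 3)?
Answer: Rational(-1515851, 18) ≈ -84214.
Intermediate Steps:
f = -36 (f = Mul(2, Mul(-6, 3)) = Mul(2, -18) = -36)
J = Rational(-18, 137) (J = Mul(Pow(274, -1), -36) = Mul(Rational(1, 274), -36) = Rational(-18, 137) ≈ -0.13139)
n = Rational(-855017, 18) (n = Mul(Pow(Add(5, -84), 2), Pow(Rational(-18, 137), -1)) = Mul(Pow(-79, 2), Rational(-137, 18)) = Mul(6241, Rational(-137, 18)) = Rational(-855017, 18) ≈ -47501.)
Add(n, Mul(-1, R)) = Add(Rational(-855017, 18), Mul(-1, 36713)) = Add(Rational(-855017, 18), -36713) = Rational(-1515851, 18)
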